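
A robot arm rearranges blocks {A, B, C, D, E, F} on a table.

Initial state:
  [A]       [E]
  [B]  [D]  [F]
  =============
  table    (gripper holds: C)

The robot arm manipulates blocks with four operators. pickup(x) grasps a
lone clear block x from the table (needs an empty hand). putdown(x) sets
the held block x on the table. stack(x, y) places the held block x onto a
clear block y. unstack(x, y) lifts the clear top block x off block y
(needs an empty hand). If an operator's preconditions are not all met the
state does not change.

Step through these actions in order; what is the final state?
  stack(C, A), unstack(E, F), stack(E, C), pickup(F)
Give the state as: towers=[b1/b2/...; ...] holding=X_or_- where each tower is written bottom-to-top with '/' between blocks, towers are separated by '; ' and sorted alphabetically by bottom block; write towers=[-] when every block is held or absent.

step 1 (stack(C, A)): towers=[B/A/C; D; F/E] holding=-
step 2 (unstack(E, F)): towers=[B/A/C; D; F] holding=E
step 3 (stack(E, C)): towers=[B/A/C/E; D; F] holding=-
step 4 (pickup(F)): towers=[B/A/C/E; D] holding=F

towers=[B/A/C/E; D] holding=F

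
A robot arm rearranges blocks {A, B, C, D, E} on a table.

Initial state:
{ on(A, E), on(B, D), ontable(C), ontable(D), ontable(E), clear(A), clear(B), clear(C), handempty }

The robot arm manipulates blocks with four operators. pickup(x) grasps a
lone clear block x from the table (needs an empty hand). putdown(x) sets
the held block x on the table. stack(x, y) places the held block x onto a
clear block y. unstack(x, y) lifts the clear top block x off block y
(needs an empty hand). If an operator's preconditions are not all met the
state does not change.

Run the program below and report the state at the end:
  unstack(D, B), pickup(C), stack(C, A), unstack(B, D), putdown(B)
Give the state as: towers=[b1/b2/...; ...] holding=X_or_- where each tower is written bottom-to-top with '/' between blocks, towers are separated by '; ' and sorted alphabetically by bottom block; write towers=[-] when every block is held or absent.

towers=[B; D; E/A/C] holding=-

step 1 (unstack(D, B)) [no-op]: towers=[C; D/B; E/A] holding=-
step 2 (pickup(C)): towers=[D/B; E/A] holding=C
step 3 (stack(C, A)): towers=[D/B; E/A/C] holding=-
step 4 (unstack(B, D)): towers=[D; E/A/C] holding=B
step 5 (putdown(B)): towers=[B; D; E/A/C] holding=-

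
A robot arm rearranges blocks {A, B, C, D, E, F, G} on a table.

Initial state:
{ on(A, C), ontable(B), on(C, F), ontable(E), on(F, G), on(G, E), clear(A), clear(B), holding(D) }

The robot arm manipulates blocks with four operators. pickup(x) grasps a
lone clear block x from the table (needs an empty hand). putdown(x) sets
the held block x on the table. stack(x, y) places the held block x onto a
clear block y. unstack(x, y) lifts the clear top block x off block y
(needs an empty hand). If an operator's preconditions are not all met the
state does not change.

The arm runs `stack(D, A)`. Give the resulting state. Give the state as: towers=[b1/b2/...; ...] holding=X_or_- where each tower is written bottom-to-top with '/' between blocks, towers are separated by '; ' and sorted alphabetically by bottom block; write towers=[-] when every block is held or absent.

towers=[B; E/G/F/C/A/D] holding=-

before: towers=[B; E/G/F/C/A] holding=D
pre[stack(D, A)]: holding(D) ✓, clear(A) ✓, D≠A ✓
all met → apply stack(D, A)
after:  towers=[B; E/G/F/C/A/D] holding=-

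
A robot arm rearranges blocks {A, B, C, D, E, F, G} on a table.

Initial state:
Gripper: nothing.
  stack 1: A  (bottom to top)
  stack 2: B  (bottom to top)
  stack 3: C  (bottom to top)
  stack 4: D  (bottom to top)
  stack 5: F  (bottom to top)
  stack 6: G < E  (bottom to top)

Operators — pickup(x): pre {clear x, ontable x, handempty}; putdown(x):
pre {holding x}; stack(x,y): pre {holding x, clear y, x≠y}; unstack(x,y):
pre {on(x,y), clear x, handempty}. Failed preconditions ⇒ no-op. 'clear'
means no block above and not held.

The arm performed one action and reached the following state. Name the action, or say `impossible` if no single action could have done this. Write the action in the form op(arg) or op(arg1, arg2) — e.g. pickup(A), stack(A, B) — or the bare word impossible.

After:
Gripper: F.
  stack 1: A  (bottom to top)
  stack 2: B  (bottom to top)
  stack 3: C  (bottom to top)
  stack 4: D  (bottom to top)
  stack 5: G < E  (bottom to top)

target: towers=[A; B; C; D; G/E] holding=F
         pickup(B) → towers=[A; C; D; F; G/E] holding=B
         pickup(F) → towers=[A; B; C; D; G/E] holding=F  ← match
         pickup(D) → towers=[A; B; C; F; G/E] holding=D
         pickup(A) → towers=[B; C; D; F; G/E] holding=A
     unstack(E, G) → towers=[A; B; C; D; F; G] holding=E
         pickup(C) → towers=[A; B; D; F; G/E] holding=C

pickup(F)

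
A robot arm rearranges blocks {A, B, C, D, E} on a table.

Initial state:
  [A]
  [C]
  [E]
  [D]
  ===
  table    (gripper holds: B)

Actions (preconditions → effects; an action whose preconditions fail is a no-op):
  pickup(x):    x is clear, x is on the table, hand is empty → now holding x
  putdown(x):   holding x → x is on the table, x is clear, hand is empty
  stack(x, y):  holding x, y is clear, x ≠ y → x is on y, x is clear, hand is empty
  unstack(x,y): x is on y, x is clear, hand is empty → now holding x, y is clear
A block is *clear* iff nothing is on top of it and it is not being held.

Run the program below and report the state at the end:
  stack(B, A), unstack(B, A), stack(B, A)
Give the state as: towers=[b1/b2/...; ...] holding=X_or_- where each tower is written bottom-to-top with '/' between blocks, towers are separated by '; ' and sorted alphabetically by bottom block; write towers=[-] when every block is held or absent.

step 1 (stack(B, A)): towers=[D/E/C/A/B] holding=-
step 2 (unstack(B, A)): towers=[D/E/C/A] holding=B
step 3 (stack(B, A)): towers=[D/E/C/A/B] holding=-

towers=[D/E/C/A/B] holding=-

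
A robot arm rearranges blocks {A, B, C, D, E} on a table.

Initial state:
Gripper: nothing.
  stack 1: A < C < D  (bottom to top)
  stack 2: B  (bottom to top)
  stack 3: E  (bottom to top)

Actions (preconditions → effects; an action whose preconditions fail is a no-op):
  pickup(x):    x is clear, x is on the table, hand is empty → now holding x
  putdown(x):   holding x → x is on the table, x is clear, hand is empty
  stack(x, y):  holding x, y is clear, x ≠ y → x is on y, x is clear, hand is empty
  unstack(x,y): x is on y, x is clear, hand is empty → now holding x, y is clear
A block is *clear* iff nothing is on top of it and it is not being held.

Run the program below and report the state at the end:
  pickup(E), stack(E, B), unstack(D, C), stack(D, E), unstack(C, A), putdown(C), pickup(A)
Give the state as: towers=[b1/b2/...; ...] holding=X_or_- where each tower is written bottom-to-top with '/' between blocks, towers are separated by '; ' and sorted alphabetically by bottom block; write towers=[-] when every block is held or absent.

step 1 (pickup(E)): towers=[A/C/D; B] holding=E
step 2 (stack(E, B)): towers=[A/C/D; B/E] holding=-
step 3 (unstack(D, C)): towers=[A/C; B/E] holding=D
step 4 (stack(D, E)): towers=[A/C; B/E/D] holding=-
step 5 (unstack(C, A)): towers=[A; B/E/D] holding=C
step 6 (putdown(C)): towers=[A; B/E/D; C] holding=-
step 7 (pickup(A)): towers=[B/E/D; C] holding=A

towers=[B/E/D; C] holding=A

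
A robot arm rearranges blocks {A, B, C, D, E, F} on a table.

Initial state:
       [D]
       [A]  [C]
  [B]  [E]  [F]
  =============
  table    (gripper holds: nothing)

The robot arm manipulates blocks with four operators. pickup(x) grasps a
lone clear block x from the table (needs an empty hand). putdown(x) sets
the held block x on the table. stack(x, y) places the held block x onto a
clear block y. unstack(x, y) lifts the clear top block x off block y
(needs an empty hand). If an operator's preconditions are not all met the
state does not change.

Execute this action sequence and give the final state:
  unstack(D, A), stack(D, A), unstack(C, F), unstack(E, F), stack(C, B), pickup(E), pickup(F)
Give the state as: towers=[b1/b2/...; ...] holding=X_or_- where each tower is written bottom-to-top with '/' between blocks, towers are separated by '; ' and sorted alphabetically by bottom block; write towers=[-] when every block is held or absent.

step 1 (unstack(D, A)): towers=[B; E/A; F/C] holding=D
step 2 (stack(D, A)): towers=[B; E/A/D; F/C] holding=-
step 3 (unstack(C, F)): towers=[B; E/A/D; F] holding=C
step 4 (unstack(E, F)) [no-op]: towers=[B; E/A/D; F] holding=C
step 5 (stack(C, B)): towers=[B/C; E/A/D; F] holding=-
step 6 (pickup(E)) [no-op]: towers=[B/C; E/A/D; F] holding=-
step 7 (pickup(F)): towers=[B/C; E/A/D] holding=F

towers=[B/C; E/A/D] holding=F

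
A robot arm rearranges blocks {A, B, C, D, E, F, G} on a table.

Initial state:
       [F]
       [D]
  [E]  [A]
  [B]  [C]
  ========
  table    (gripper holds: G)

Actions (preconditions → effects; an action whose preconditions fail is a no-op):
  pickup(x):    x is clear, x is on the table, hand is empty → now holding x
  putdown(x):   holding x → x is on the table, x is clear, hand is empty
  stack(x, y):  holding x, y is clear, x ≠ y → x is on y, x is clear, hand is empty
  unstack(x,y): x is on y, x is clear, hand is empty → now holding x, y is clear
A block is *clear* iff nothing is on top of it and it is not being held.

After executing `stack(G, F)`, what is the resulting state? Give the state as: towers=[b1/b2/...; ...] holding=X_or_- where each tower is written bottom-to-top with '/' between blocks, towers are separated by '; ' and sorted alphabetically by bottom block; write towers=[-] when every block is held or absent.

before: towers=[B/E; C/A/D/F] holding=G
pre[stack(G, F)]: holding(G) yes, clear(F) yes, G≠F yes
all met → apply stack(G, F)
after:  towers=[B/E; C/A/D/F/G] holding=-

towers=[B/E; C/A/D/F/G] holding=-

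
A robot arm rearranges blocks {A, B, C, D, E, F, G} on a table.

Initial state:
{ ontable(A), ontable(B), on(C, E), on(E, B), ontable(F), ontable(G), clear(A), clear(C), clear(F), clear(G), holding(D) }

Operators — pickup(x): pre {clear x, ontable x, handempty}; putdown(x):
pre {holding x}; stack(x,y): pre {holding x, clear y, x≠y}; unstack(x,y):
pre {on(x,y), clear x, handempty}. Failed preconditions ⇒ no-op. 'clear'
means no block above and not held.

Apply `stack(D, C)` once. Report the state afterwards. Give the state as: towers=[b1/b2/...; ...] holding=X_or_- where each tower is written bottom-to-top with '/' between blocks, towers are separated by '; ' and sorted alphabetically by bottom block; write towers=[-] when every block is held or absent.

before: towers=[A; B/E/C; F; G] holding=D
pre[stack(D, C)]: holding(D) yes, clear(C) yes, D≠C yes
all met → apply stack(D, C)
after:  towers=[A; B/E/C/D; F; G] holding=-

towers=[A; B/E/C/D; F; G] holding=-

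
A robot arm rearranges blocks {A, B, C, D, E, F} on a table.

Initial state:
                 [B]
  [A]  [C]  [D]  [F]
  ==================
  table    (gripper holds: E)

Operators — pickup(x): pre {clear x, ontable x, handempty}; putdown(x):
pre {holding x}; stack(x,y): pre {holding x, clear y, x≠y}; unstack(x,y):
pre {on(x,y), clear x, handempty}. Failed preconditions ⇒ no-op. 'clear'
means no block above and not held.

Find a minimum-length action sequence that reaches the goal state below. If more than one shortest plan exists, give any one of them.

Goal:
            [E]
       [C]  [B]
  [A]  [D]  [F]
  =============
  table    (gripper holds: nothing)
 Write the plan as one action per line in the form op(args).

stack(E, B)
pickup(C)
stack(C, D)

step 1 (stack(E, B)): towers=[A; C; D; F/B/E] holding=-
step 2 (pickup(C)): towers=[A; D; F/B/E] holding=C
step 3 (stack(C, D)): towers=[A; D/C; F/B/E] holding=-
goal check: towers=[A; D/C; F/B/E] holding=- — reached (length 3, optimal by BFS)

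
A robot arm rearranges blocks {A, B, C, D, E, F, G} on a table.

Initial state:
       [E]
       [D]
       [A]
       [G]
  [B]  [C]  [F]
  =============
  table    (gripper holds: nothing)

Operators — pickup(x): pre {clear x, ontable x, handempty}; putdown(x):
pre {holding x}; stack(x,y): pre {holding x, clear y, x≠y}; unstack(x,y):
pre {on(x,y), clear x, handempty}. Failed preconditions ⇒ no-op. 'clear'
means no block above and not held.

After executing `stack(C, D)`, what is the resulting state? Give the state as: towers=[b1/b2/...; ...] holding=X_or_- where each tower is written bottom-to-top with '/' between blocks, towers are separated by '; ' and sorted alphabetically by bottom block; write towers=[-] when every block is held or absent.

towers=[B; C/G/A/D/E; F] holding=-

before: towers=[B; C/G/A/D/E; F] holding=-
pre[stack(C, D)]: holding(C) fail, clear(D) fail, C≠D ok
holding(C), clear(D) unmet → stack(C, D) is a no-op
after:  towers=[B; C/G/A/D/E; F] holding=-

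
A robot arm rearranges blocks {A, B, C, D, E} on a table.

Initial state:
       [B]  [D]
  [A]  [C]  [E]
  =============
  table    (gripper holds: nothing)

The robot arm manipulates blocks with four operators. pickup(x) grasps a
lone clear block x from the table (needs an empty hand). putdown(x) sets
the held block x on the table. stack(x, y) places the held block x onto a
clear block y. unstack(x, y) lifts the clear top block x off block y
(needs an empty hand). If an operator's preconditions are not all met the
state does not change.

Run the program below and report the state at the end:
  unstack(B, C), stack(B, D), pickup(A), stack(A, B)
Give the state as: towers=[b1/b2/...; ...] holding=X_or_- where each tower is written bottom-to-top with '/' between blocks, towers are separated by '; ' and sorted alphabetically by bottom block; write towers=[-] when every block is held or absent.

step 1 (unstack(B, C)): towers=[A; C; E/D] holding=B
step 2 (stack(B, D)): towers=[A; C; E/D/B] holding=-
step 3 (pickup(A)): towers=[C; E/D/B] holding=A
step 4 (stack(A, B)): towers=[C; E/D/B/A] holding=-

towers=[C; E/D/B/A] holding=-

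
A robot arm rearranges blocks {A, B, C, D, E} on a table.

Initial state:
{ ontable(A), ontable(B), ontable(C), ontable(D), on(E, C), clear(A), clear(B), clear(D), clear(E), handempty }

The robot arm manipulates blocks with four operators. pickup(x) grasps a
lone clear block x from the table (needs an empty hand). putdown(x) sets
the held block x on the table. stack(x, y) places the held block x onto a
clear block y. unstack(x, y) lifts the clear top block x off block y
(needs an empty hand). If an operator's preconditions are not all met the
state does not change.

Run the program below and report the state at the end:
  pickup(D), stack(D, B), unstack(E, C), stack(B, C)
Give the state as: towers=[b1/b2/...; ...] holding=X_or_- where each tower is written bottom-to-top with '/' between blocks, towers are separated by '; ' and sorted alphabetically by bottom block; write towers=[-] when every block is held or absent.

towers=[A; B/D; C] holding=E

step 1 (pickup(D)): towers=[A; B; C/E] holding=D
step 2 (stack(D, B)): towers=[A; B/D; C/E] holding=-
step 3 (unstack(E, C)): towers=[A; B/D; C] holding=E
step 4 (stack(B, C)) [no-op]: towers=[A; B/D; C] holding=E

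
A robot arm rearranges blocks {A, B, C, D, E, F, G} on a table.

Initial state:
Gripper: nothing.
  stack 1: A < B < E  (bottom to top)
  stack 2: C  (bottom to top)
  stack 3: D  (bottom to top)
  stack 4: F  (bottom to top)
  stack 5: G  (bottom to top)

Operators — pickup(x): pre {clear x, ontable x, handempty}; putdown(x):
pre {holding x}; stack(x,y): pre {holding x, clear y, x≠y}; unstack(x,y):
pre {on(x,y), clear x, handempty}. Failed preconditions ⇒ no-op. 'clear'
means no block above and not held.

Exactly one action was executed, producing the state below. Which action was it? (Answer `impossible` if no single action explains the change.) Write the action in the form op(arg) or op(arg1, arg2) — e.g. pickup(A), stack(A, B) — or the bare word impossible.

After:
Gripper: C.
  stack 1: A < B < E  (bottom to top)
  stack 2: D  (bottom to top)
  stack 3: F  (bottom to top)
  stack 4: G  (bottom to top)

pickup(C)

target: towers=[A/B/E; D; F; G] holding=C
         pickup(F) → towers=[A/B/E; C; D; G] holding=F
         pickup(G) → towers=[A/B/E; C; D; F] holding=G
         pickup(D) → towers=[A/B/E; C; F; G] holding=D
     unstack(E, B) → towers=[A/B; C; D; F; G] holding=E
         pickup(C) → towers=[A/B/E; D; F; G] holding=C  ← match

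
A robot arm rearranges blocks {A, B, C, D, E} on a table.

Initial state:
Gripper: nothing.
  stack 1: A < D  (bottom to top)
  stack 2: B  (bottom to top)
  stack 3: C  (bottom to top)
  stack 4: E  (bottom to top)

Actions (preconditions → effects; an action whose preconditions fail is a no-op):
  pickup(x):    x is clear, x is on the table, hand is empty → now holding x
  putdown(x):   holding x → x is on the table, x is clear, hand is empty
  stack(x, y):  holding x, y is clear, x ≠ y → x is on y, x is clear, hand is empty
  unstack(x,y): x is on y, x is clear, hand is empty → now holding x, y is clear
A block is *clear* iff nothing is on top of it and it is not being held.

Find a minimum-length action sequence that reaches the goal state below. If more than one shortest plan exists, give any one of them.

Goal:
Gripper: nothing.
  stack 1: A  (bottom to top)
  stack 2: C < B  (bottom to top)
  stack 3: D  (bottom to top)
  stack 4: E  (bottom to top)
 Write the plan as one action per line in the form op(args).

pickup(B)
stack(B, C)
unstack(D, A)
putdown(D)

step 1 (pickup(B)): towers=[A/D; C; E] holding=B
step 2 (stack(B, C)): towers=[A/D; C/B; E] holding=-
step 3 (unstack(D, A)): towers=[A; C/B; E] holding=D
step 4 (putdown(D)): towers=[A; C/B; D; E] holding=-
goal check: towers=[A; C/B; D; E] holding=- — reached (length 4, optimal by BFS)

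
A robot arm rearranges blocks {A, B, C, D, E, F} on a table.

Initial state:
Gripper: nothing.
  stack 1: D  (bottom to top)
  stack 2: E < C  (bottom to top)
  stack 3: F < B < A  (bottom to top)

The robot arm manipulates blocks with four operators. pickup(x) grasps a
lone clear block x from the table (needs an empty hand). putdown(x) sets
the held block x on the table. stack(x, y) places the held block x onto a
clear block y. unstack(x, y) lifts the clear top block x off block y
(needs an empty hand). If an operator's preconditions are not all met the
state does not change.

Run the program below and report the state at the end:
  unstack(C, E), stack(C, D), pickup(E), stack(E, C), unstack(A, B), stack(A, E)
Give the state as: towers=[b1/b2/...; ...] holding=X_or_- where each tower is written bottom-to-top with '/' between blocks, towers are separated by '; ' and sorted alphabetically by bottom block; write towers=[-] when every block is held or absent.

towers=[D/C/E/A; F/B] holding=-

step 1 (unstack(C, E)): towers=[D; E; F/B/A] holding=C
step 2 (stack(C, D)): towers=[D/C; E; F/B/A] holding=-
step 3 (pickup(E)): towers=[D/C; F/B/A] holding=E
step 4 (stack(E, C)): towers=[D/C/E; F/B/A] holding=-
step 5 (unstack(A, B)): towers=[D/C/E; F/B] holding=A
step 6 (stack(A, E)): towers=[D/C/E/A; F/B] holding=-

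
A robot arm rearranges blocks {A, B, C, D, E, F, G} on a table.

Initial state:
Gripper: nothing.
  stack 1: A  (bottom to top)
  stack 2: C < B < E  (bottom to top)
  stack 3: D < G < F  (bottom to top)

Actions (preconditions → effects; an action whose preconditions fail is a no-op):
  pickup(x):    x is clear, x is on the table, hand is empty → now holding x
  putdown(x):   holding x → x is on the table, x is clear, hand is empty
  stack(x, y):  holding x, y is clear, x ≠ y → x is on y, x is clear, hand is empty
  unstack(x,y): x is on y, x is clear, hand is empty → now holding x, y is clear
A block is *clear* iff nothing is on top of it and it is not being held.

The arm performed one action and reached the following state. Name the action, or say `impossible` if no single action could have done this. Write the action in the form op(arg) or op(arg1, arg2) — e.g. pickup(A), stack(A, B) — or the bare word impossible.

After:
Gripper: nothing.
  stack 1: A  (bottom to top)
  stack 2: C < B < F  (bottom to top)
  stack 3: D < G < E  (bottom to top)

target: towers=[A; C/B/F; D/G/E] holding=-
     unstack(F, G) → towers=[A; C/B/E; D/G] holding=F
         pickup(A) → towers=[C/B/E; D/G/F] holding=A
     unstack(E, B) → towers=[A; C/B; D/G/F] holding=E
none of the 3 applicable actions match → impossible

impossible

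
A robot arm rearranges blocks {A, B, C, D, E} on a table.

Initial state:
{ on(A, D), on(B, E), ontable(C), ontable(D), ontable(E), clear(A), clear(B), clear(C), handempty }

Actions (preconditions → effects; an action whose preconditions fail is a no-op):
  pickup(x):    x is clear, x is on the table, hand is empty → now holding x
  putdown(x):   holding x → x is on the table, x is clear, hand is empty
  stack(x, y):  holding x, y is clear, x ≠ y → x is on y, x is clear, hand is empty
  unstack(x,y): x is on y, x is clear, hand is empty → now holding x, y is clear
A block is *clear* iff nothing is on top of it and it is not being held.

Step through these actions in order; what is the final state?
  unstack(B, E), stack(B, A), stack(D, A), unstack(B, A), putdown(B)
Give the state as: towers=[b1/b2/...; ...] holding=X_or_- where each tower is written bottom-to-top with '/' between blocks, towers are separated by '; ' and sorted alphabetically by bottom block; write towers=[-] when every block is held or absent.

step 1 (unstack(B, E)): towers=[C; D/A; E] holding=B
step 2 (stack(B, A)): towers=[C; D/A/B; E] holding=-
step 3 (stack(D, A)) [no-op]: towers=[C; D/A/B; E] holding=-
step 4 (unstack(B, A)): towers=[C; D/A; E] holding=B
step 5 (putdown(B)): towers=[B; C; D/A; E] holding=-

towers=[B; C; D/A; E] holding=-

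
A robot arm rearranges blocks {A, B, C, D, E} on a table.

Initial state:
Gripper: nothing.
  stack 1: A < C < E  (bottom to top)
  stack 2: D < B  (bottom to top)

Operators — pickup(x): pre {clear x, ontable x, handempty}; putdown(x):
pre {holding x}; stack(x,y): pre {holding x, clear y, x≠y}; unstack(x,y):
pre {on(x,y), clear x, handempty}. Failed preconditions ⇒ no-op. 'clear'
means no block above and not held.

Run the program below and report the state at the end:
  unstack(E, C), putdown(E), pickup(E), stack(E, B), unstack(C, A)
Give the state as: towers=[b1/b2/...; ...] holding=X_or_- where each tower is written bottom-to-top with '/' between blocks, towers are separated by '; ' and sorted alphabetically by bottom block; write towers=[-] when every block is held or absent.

towers=[A; D/B/E] holding=C

step 1 (unstack(E, C)): towers=[A/C; D/B] holding=E
step 2 (putdown(E)): towers=[A/C; D/B; E] holding=-
step 3 (pickup(E)): towers=[A/C; D/B] holding=E
step 4 (stack(E, B)): towers=[A/C; D/B/E] holding=-
step 5 (unstack(C, A)): towers=[A; D/B/E] holding=C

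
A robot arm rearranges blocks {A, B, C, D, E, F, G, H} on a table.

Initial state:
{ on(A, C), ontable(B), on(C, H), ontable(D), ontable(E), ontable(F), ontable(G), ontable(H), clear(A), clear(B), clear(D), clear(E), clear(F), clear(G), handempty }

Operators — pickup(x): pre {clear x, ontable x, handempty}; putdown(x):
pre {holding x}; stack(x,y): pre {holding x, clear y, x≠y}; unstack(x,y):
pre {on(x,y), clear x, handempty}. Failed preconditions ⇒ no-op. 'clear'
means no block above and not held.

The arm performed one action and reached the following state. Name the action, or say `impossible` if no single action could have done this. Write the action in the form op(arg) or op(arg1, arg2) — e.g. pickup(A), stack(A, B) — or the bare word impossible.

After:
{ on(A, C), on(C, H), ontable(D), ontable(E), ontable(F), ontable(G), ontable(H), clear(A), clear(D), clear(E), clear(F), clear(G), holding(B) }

pickup(B)

target: towers=[D; E; F; G; H/C/A] holding=B
         pickup(G) → towers=[B; D; E; F; H/C/A] holding=G
     unstack(A, C) → towers=[B; D; E; F; G; H/C] holding=A
         pickup(E) → towers=[B; D; F; G; H/C/A] holding=E
         pickup(B) → towers=[D; E; F; G; H/C/A] holding=B  ← match
         pickup(F) → towers=[B; D; E; G; H/C/A] holding=F
         pickup(D) → towers=[B; E; F; G; H/C/A] holding=D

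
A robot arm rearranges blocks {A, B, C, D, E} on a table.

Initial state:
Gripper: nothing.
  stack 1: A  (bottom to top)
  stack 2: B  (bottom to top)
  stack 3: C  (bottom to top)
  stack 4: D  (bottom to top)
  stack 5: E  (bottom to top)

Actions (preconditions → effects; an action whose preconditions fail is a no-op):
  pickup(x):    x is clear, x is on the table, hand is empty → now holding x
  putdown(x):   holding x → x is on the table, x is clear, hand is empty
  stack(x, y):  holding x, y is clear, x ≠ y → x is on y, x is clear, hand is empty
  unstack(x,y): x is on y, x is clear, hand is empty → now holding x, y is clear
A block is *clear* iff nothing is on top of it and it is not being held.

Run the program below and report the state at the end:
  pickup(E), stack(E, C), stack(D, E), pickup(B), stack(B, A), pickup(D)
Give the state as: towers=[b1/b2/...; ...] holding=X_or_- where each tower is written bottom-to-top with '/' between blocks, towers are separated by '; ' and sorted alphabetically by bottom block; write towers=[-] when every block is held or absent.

step 1 (pickup(E)): towers=[A; B; C; D] holding=E
step 2 (stack(E, C)): towers=[A; B; C/E; D] holding=-
step 3 (stack(D, E)) [no-op]: towers=[A; B; C/E; D] holding=-
step 4 (pickup(B)): towers=[A; C/E; D] holding=B
step 5 (stack(B, A)): towers=[A/B; C/E; D] holding=-
step 6 (pickup(D)): towers=[A/B; C/E] holding=D

towers=[A/B; C/E] holding=D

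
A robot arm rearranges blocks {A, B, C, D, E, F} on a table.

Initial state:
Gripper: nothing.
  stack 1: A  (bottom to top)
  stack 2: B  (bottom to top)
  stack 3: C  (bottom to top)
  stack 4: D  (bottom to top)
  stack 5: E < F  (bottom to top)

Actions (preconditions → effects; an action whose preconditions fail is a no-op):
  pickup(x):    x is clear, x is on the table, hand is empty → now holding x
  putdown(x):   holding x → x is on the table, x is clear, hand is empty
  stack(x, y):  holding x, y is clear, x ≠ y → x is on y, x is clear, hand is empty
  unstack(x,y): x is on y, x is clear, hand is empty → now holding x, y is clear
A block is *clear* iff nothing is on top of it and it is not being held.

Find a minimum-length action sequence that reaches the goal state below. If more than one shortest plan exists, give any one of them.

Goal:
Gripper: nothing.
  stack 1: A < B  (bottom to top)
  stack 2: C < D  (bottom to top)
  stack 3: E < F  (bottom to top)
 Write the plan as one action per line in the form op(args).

pickup(B)
stack(B, A)
pickup(D)
stack(D, C)

step 1 (pickup(B)): towers=[A; C; D; E/F] holding=B
step 2 (stack(B, A)): towers=[A/B; C; D; E/F] holding=-
step 3 (pickup(D)): towers=[A/B; C; E/F] holding=D
step 4 (stack(D, C)): towers=[A/B; C/D; E/F] holding=-
goal check: towers=[A/B; C/D; E/F] holding=- — reached (length 4, optimal by BFS)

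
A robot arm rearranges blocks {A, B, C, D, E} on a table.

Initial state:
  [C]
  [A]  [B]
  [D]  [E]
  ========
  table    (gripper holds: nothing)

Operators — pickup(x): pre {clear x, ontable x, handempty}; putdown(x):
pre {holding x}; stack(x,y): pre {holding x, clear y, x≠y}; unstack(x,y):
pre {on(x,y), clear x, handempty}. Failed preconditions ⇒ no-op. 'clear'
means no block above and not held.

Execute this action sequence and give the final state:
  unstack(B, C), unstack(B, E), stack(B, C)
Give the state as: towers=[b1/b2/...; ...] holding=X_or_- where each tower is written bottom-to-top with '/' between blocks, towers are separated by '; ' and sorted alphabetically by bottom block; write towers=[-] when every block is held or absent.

step 1 (unstack(B, C)) [no-op]: towers=[D/A/C; E/B] holding=-
step 2 (unstack(B, E)): towers=[D/A/C; E] holding=B
step 3 (stack(B, C)): towers=[D/A/C/B; E] holding=-

towers=[D/A/C/B; E] holding=-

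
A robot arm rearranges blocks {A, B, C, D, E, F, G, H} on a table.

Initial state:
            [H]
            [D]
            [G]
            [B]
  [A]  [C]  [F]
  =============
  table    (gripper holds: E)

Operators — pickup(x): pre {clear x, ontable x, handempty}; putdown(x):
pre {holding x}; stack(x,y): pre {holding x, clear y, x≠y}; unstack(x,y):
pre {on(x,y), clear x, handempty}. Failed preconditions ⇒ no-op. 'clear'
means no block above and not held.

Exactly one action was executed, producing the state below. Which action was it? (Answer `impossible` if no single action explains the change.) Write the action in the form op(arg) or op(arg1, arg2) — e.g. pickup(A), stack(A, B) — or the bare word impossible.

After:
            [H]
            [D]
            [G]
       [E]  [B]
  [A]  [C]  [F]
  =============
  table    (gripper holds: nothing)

stack(E, C)

target: towers=[A; C/E; F/B/G/D/H] holding=-
        putdown(E) → towers=[A; C; E; F/B/G/D/H] holding=-
       stack(E, A) → towers=[A/E; C; F/B/G/D/H] holding=-
       stack(E, H) → towers=[A; C; F/B/G/D/H/E] holding=-
       stack(E, C) → towers=[A; C/E; F/B/G/D/H] holding=-  ← match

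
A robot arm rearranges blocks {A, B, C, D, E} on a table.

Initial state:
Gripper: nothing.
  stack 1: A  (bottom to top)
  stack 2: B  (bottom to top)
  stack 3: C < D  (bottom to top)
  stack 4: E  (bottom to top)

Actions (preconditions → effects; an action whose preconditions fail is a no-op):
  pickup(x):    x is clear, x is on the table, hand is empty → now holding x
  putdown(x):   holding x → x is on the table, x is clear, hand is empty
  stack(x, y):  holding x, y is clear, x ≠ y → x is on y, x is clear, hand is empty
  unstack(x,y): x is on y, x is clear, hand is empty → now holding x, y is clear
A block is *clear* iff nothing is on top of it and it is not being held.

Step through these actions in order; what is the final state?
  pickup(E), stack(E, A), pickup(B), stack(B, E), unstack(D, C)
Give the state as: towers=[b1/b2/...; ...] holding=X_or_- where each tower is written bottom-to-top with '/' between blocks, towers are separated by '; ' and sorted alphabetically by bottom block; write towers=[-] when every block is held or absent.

towers=[A/E/B; C] holding=D

step 1 (pickup(E)): towers=[A; B; C/D] holding=E
step 2 (stack(E, A)): towers=[A/E; B; C/D] holding=-
step 3 (pickup(B)): towers=[A/E; C/D] holding=B
step 4 (stack(B, E)): towers=[A/E/B; C/D] holding=-
step 5 (unstack(D, C)): towers=[A/E/B; C] holding=D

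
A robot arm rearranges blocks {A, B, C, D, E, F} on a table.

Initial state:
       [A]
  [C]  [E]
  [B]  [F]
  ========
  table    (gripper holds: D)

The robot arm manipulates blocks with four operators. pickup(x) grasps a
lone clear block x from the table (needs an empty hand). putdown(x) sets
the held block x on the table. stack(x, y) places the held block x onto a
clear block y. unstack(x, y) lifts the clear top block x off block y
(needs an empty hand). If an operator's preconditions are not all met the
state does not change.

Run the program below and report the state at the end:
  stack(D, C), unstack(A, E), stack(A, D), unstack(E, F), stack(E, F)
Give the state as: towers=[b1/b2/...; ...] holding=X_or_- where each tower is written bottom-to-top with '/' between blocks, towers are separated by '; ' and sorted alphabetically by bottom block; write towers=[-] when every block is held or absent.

towers=[B/C/D/A; F/E] holding=-

step 1 (stack(D, C)): towers=[B/C/D; F/E/A] holding=-
step 2 (unstack(A, E)): towers=[B/C/D; F/E] holding=A
step 3 (stack(A, D)): towers=[B/C/D/A; F/E] holding=-
step 4 (unstack(E, F)): towers=[B/C/D/A; F] holding=E
step 5 (stack(E, F)): towers=[B/C/D/A; F/E] holding=-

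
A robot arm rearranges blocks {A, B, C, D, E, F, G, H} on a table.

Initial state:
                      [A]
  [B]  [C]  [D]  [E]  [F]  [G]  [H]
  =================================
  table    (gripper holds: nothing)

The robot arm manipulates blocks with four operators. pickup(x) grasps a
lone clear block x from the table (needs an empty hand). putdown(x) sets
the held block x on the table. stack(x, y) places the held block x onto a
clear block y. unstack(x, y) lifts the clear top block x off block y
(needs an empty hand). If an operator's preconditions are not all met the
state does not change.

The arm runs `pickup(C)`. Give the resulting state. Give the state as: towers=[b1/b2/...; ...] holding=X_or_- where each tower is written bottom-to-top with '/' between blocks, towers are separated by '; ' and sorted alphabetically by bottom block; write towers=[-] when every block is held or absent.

towers=[B; D; E; F/A; G; H] holding=C

before: towers=[B; C; D; E; F/A; G; H] holding=-
pre[pickup(C)]: clear(C) yes, ontable(C) yes, handempty yes
all met → apply pickup(C)
after:  towers=[B; D; E; F/A; G; H] holding=C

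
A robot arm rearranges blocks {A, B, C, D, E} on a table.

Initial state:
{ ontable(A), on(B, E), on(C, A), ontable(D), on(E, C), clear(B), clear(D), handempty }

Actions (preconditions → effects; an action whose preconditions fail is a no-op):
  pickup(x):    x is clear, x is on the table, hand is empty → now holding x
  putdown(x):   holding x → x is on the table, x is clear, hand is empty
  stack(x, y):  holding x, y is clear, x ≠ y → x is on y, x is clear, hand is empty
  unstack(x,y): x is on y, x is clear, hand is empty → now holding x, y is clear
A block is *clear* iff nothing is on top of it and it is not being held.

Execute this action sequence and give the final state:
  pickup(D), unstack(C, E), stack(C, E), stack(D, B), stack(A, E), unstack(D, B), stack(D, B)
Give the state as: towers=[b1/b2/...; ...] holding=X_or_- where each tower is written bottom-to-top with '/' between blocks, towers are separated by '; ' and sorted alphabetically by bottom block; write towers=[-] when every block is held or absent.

step 1 (pickup(D)): towers=[A/C/E/B] holding=D
step 2 (unstack(C, E)) [no-op]: towers=[A/C/E/B] holding=D
step 3 (stack(C, E)) [no-op]: towers=[A/C/E/B] holding=D
step 4 (stack(D, B)): towers=[A/C/E/B/D] holding=-
step 5 (stack(A, E)) [no-op]: towers=[A/C/E/B/D] holding=-
step 6 (unstack(D, B)): towers=[A/C/E/B] holding=D
step 7 (stack(D, B)): towers=[A/C/E/B/D] holding=-

towers=[A/C/E/B/D] holding=-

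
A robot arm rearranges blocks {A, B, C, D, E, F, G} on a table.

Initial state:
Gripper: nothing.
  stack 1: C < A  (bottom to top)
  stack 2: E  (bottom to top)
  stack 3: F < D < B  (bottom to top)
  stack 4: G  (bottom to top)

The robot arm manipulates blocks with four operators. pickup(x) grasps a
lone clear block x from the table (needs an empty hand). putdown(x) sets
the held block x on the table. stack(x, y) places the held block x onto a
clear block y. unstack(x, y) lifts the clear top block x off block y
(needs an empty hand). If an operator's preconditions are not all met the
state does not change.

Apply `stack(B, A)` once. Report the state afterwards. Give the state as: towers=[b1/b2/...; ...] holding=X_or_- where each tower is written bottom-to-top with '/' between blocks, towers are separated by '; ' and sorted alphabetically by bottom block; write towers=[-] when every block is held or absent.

before: towers=[C/A; E; F/D/B; G] holding=-
pre[stack(B, A)]: holding(B) no, clear(A) yes, B≠A yes
holding(B) unmet → stack(B, A) is a no-op
after:  towers=[C/A; E; F/D/B; G] holding=-

towers=[C/A; E; F/D/B; G] holding=-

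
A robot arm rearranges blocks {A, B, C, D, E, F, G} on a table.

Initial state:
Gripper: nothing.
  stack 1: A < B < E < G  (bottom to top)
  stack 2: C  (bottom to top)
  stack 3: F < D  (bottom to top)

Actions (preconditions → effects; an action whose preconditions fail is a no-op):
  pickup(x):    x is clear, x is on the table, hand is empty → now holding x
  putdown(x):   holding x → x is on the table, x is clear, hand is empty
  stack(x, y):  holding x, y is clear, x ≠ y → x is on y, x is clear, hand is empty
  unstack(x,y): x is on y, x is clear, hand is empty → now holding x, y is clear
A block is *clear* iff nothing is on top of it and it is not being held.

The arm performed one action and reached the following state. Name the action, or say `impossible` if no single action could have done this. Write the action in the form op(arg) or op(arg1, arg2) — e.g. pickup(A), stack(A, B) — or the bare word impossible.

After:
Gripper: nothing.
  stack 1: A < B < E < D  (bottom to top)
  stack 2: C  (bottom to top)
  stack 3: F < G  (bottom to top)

target: towers=[A/B/E/D; C; F/G] holding=-
     unstack(G, E) → towers=[A/B/E; C; F/D] holding=G
     unstack(D, F) → towers=[A/B/E/G; C; F] holding=D
         pickup(C) → towers=[A/B/E/G; F/D] holding=C
none of the 3 applicable actions match → impossible

impossible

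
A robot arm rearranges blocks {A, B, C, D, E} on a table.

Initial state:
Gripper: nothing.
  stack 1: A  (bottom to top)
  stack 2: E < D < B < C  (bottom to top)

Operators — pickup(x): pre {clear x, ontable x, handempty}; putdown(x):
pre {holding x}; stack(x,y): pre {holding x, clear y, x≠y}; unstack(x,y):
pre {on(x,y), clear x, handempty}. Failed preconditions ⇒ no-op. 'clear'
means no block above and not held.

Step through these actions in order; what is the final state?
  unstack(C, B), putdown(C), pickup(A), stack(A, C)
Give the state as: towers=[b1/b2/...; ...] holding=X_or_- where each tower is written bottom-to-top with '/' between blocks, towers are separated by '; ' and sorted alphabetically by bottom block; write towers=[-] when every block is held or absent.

towers=[C/A; E/D/B] holding=-

step 1 (unstack(C, B)): towers=[A; E/D/B] holding=C
step 2 (putdown(C)): towers=[A; C; E/D/B] holding=-
step 3 (pickup(A)): towers=[C; E/D/B] holding=A
step 4 (stack(A, C)): towers=[C/A; E/D/B] holding=-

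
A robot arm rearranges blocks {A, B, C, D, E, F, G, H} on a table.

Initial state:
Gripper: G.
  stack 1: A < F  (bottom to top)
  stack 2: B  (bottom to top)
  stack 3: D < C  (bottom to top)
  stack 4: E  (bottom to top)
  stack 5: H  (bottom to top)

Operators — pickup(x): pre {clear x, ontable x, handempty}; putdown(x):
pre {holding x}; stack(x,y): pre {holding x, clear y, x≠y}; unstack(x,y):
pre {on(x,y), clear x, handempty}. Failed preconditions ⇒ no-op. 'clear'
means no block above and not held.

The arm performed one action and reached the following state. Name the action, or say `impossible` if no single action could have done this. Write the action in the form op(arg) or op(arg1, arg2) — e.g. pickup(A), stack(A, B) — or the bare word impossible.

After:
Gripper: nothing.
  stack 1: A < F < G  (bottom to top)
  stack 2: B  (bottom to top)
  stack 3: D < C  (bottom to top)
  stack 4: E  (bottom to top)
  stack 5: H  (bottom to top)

stack(G, F)

target: towers=[A/F/G; B; D/C; E; H] holding=-
        putdown(G) → towers=[A/F; B; D/C; E; G; H] holding=-
       stack(G, E) → towers=[A/F; B; D/C; E/G; H] holding=-
       stack(G, H) → towers=[A/F; B; D/C; E; H/G] holding=-
       stack(G, B) → towers=[A/F; B/G; D/C; E; H] holding=-
       stack(G, F) → towers=[A/F/G; B; D/C; E; H] holding=-  ← match
       stack(G, C) → towers=[A/F; B; D/C/G; E; H] holding=-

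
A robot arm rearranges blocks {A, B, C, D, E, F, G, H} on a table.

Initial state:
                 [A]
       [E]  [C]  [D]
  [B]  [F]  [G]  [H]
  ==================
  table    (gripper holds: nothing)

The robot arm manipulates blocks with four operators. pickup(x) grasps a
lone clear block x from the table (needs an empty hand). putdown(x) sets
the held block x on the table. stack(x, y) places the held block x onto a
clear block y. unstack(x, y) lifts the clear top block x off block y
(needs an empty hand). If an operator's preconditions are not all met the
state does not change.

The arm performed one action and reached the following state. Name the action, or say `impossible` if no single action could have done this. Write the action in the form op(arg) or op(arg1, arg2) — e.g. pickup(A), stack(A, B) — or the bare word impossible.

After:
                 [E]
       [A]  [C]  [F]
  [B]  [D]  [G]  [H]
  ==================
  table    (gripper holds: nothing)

impossible

target: towers=[B; D/A; G/C; H/F/E] holding=-
     unstack(A, D) → towers=[B; F/E; G/C; H/D] holding=A
     unstack(E, F) → towers=[B; F; G/C; H/D/A] holding=E
         pickup(B) → towers=[F/E; G/C; H/D/A] holding=B
     unstack(C, G) → towers=[B; F/E; G; H/D/A] holding=C
none of the 4 applicable actions match → impossible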